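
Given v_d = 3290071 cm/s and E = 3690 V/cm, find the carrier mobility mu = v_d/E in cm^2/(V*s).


Step 1: mu = v_d / E
Step 2: mu = 3290071 / 3690
Step 3: mu = 891.62 cm^2/(V*s)

891.62


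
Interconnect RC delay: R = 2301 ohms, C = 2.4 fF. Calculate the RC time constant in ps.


Step 1: tau = R * C
Step 2: tau = 2301 * 2.4 fF = 2301 * 2.4e-15 F
Step 3: tau = 5.5224e-12 s = 5.5224 ps

5.5224


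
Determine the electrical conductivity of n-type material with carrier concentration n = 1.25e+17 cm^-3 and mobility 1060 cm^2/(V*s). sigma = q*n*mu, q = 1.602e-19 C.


Step 1: sigma = q * n * mu
Step 2: sigma = 1.602e-19 * 1.25e+17 * 1060
Step 3: sigma = 2.123e+01 S/cm

2.123e+01


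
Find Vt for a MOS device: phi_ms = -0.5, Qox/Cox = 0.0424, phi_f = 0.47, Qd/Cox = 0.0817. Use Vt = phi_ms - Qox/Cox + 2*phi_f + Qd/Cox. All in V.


Step 1: Vt = phi_ms - Qox/Cox + 2*phi_f + Qd/Cox
Step 2: Vt = -0.5 - 0.0424 + 2*0.47 + 0.0817
Step 3: Vt = -0.5 - 0.0424 + 0.94 + 0.0817
Step 4: Vt = 0.4793 V

0.4793


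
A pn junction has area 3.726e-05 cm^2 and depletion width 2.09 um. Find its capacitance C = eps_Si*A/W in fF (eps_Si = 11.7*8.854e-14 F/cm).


Step 1: eps_Si = 11.7 * 8.854e-14 = 1.035918e-12 F/cm
Step 2: W in cm = 2.09 * 1e-4 = 2.09e-04 cm
Step 3: C = 1.035918e-12 * 3.726e-05 / 2.09e-04 = 1.846809e-13 F
Step 4: C = 184.68 fF

184.68


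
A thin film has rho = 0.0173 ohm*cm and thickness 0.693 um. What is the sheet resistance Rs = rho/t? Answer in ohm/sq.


Step 1: Convert thickness to cm: t = 0.693 um = 6.9300e-05 cm
Step 2: Rs = rho / t = 0.0173 / 6.9300e-05
Step 3: Rs = 249.6 ohm/sq

249.6


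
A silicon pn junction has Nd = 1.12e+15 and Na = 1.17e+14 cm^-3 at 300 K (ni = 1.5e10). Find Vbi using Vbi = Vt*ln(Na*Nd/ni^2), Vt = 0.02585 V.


Step 1: Compute Na*Nd/ni^2 = 1.17e+14 * 1.12e+15 / (1.5e10)^2 = 5.8240e+08
Step 2: ln(5.8240e+08) = 20.1827
Step 3: Vbi = 0.02585 * 20.1827 = 0.522 V

0.522


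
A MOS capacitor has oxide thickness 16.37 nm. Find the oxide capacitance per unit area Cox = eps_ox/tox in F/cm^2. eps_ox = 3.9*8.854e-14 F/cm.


Step 1: eps_ox = 3.9 * 8.854e-14 = 3.45306e-13 F/cm
Step 2: tox in cm = 16.37 nm * 1e-7 = 1.6370e-06 cm
Step 3: Cox = 3.45306e-13 / 1.6370e-06 = 2.11e-07 F/cm^2

2.11e-07


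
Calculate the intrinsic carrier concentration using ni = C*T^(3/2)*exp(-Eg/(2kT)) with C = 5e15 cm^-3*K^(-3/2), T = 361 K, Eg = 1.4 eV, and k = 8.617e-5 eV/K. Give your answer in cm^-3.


Step 1: Compute kT = 8.617e-5 * 361 = 0.03110737 eV
Step 2: Exponent = -Eg/(2kT) = -1.4/(2*0.03110737) = -22.50271
Step 3: T^(3/2) = 361^1.5 = 6859.00
Step 4: ni = 5e15 * 6859.00 * exp(-22.50271) = 5.79e+09 cm^-3

5.79e+09


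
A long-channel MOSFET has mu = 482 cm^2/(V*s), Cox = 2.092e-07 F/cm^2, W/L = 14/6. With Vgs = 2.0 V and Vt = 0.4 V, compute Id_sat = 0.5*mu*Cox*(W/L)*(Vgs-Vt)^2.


Step 1: Overdrive voltage Vov = Vgs - Vt = 2.0 - 0.4 = 1.6 V
Step 2: W/L = 14/6 = 2.33333
Step 3: Id = 0.5 * 482 * 2.092e-07 * 2.33333 * 1.6^2
Step 4: Id = 3.01e-04 A

3.01e-04


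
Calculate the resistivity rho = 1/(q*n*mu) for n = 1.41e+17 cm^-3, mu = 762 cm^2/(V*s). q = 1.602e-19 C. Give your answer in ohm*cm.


Step 1: sigma = q * n * mu = 1.602e-19 * 1.41e+17 * 762 = 1.72122e+01 S/cm
Step 2: rho = 1 / sigma = 1 / 1.72122e+01 = 0.0581 ohm*cm

0.0581


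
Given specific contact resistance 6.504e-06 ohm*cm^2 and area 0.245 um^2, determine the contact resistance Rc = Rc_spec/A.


Step 1: Convert area to cm^2: 0.245 um^2 = 2.4500e-09 cm^2
Step 2: Rc = Rc_spec / A = 6.504e-06 / 2.4500e-09
Step 3: Rc = 2.65e+03 ohms

2.65e+03


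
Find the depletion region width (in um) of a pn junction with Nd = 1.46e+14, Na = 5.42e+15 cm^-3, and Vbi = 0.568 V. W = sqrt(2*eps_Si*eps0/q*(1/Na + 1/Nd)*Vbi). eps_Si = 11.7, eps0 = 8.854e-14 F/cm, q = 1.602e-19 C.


Step 1: 1/Na + 1/Nd = 1/5.42e+15 + 1/1.46e+14 = 7.03382e-15
Step 2: 2*eps*eps0/q = 2*11.7*8.854e-14/1.602e-19 = 1.293281e+07
Step 3: W^2 = 1.293281e+07 * 7.03382e-15 * 0.568 = 5.16693e-08
Step 4: W = sqrt(5.16693e-08) = 2.273e-04 cm = 2.273 um

2.273


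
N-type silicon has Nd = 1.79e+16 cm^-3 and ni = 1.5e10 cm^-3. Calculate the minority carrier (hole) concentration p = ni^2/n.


Step 1: Since Nd >> ni, n ≈ Nd = 1.79e+16 cm^-3
Step 2: p = ni^2 / n = (1.5e10)^2 / 1.79e+16
Step 3: p = 2.25e20 / 1.79e+16 = 1.26e+04 cm^-3

1.26e+04


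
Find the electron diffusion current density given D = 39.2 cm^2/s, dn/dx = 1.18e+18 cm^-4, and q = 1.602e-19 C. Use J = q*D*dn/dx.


Step 1: J = q * D * (dn/dx)
Step 2: J = 1.602e-19 * 39.2 * 1.18e+18
Step 3: J = 7.41e+00 A/cm^2

7.41e+00


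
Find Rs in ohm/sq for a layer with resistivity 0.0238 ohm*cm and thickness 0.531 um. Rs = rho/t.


Step 1: Convert thickness to cm: t = 0.531 um = 5.3100e-05 cm
Step 2: Rs = rho / t = 0.0238 / 5.3100e-05
Step 3: Rs = 448.2 ohm/sq

448.2


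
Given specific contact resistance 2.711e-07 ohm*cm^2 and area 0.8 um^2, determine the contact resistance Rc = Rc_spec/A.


Step 1: Convert area to cm^2: 0.8 um^2 = 8.0000e-09 cm^2
Step 2: Rc = Rc_spec / A = 2.711e-07 / 8.0000e-09
Step 3: Rc = 3.39e+01 ohms

3.39e+01


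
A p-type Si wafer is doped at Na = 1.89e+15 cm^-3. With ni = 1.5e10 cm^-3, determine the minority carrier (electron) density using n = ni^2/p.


Step 1: Majority hole concentration p ≈ Na = 1.89e+15 cm^-3
Step 2: n = ni^2 / Na = (1.5e10)^2 / 1.89e+15
Step 3: n = 1.19e+05 cm^-3

1.19e+05


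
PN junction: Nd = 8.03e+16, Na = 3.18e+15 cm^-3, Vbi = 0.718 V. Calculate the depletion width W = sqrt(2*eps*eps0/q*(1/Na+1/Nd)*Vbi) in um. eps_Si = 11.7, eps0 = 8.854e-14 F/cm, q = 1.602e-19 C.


Step 1: 1/Na + 1/Nd = 1/3.18e+15 + 1/8.03e+16 = 3.26919e-16
Step 2: 2*eps*eps0/q = 2*11.7*8.854e-14/1.602e-19 = 1.293281e+07
Step 3: W^2 = 1.293281e+07 * 3.26919e-16 * 0.718 = 3.03569e-09
Step 4: W = sqrt(3.03569e-09) = 5.510e-05 cm = 0.551 um

0.551


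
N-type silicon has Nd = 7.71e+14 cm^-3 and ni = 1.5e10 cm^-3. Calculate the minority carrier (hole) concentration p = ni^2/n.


Step 1: Since Nd >> ni, n ≈ Nd = 7.71e+14 cm^-3
Step 2: p = ni^2 / n = (1.5e10)^2 / 7.71e+14
Step 3: p = 2.25e20 / 7.71e+14 = 2.92e+05 cm^-3

2.92e+05


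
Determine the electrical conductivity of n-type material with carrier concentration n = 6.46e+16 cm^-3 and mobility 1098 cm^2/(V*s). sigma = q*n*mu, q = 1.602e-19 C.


Step 1: sigma = q * n * mu
Step 2: sigma = 1.602e-19 * 6.46e+16 * 1098
Step 3: sigma = 1.136e+01 S/cm

1.136e+01


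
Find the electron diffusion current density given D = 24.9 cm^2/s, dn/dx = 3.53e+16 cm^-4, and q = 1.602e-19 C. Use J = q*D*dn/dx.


Step 1: J = q * D * (dn/dx)
Step 2: J = 1.602e-19 * 24.9 * 3.53e+16
Step 3: J = 1.41e-01 A/cm^2

1.41e-01


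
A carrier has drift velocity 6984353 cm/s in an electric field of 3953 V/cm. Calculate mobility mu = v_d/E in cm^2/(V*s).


Step 1: mu = v_d / E
Step 2: mu = 6984353 / 3953
Step 3: mu = 1766.85 cm^2/(V*s)

1766.85


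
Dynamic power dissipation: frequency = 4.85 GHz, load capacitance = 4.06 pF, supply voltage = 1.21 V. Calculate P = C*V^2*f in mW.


Step 1: V^2 = 1.21^2 = 1.4641 V^2
Step 2: P = C*V^2*f = 4.06e-12 F * 1.4641 * 4.85e9 Hz
Step 3: P = 2.88295931e-02 W
Step 4: P = 28.83 mW

28.83


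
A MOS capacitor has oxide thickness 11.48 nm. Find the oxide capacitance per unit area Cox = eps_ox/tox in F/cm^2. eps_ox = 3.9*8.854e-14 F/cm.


Step 1: eps_ox = 3.9 * 8.854e-14 = 3.45306e-13 F/cm
Step 2: tox in cm = 11.48 nm * 1e-7 = 1.1480e-06 cm
Step 3: Cox = 3.45306e-13 / 1.1480e-06 = 3.01e-07 F/cm^2

3.01e-07


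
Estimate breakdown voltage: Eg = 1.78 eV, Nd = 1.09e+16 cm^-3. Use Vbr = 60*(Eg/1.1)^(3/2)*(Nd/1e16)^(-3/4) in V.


Step 1: Eg/1.1 = 1.78/1.1 = 1.618182
Step 2: (Eg/1.1)^1.5 = 1.618182^1.5 = 2.058453
Step 3: (Nd/1e16)^(-0.75) = (1.09)^(-0.75) = 0.937411
Step 4: Vbr = 60 * 2.058453 * 0.937411 = 115.8 V

115.8


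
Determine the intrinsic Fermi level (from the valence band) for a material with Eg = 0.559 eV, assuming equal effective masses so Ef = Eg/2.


Step 1: For an intrinsic semiconductor, the Fermi level sits at midgap.
Step 2: Ef = Eg / 2 = 0.559 / 2 = 0.2795 eV

0.2795


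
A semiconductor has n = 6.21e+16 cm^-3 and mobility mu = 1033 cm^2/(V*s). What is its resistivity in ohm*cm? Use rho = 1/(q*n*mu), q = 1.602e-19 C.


Step 1: sigma = q * n * mu = 1.602e-19 * 6.21e+16 * 1033 = 1.02767e+01 S/cm
Step 2: rho = 1 / sigma = 1 / 1.02767e+01 = 0.09731 ohm*cm

0.09731


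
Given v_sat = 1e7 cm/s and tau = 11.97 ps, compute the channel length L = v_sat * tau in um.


Step 1: tau in seconds = 11.97 ps * 1e-12 = 1.1970e-11 s
Step 2: L = v_sat * tau = 1e7 * 1.1970e-11 = 1.1970e-04 cm
Step 3: L in um = 1.1970e-04 * 1e4 = 1.197 um

1.197


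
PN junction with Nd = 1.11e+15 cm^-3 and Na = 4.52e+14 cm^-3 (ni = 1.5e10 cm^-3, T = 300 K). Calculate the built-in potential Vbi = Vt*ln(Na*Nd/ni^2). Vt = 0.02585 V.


Step 1: Compute Na*Nd/ni^2 = 4.52e+14 * 1.11e+15 / (1.5e10)^2 = 2.2299e+09
Step 2: ln(2.2299e+09) = 21.5252
Step 3: Vbi = 0.02585 * 21.5252 = 0.556 V

0.556


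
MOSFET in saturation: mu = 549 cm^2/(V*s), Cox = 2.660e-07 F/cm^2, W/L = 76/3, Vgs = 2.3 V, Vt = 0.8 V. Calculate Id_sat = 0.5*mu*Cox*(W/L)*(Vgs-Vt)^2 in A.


Step 1: Overdrive voltage Vov = Vgs - Vt = 2.3 - 0.8 = 1.5 V
Step 2: W/L = 76/3 = 25.3333
Step 3: Id = 0.5 * 549 * 2.660e-07 * 25.3333 * 1.5^2
Step 4: Id = 4.16e-03 A

4.16e-03


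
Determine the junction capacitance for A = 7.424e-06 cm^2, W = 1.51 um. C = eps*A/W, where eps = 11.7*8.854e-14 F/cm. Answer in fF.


Step 1: eps_Si = 11.7 * 8.854e-14 = 1.035918e-12 F/cm
Step 2: W in cm = 1.51 * 1e-4 = 1.51e-04 cm
Step 3: C = 1.035918e-12 * 7.424e-06 / 1.51e-04 = 5.093149e-14 F
Step 4: C = 50.93 fF

50.93


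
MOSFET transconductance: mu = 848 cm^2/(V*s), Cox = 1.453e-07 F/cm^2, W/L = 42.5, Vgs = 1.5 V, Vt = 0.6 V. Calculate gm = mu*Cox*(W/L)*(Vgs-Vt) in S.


Step 1: Vov = Vgs - Vt = 1.5 - 0.6 = 0.9 V
Step 2: gm = mu * Cox * (W/L) * Vov
Step 3: gm = 848 * 1.453e-07 * 42.5 * 0.9 = 4.71e-03 S

4.71e-03


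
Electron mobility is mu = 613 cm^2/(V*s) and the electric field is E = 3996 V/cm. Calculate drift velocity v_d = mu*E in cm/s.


Step 1: v_d = mu * E
Step 2: v_d = 613 * 3996 = 2449548
Step 3: v_d = 2.45e+06 cm/s

2.45e+06


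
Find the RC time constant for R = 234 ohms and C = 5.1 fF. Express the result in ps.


Step 1: tau = R * C
Step 2: tau = 234 * 5.1 fF = 234 * 5.1e-15 F
Step 3: tau = 1.1934e-12 s = 1.1934 ps

1.1934


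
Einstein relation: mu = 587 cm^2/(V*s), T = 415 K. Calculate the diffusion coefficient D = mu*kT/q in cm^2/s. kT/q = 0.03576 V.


Step 1: D = mu * (kT/q)
Step 2: D = 587 * 0.03576
Step 3: D = 20.99 cm^2/s

20.99


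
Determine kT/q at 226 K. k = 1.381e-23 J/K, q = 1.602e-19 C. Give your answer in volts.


Step 1: kT = 1.381e-23 * 226 = 3.12106e-21 J
Step 2: Vt = kT/q = 3.12106e-21 / 1.602e-19
Step 3: Vt = 0.01948 V

0.01948


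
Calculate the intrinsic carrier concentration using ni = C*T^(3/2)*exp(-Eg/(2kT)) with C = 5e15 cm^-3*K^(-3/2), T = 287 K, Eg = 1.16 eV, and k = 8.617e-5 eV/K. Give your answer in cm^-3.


Step 1: Compute kT = 8.617e-5 * 287 = 0.02473079 eV
Step 2: Exponent = -Eg/(2kT) = -1.16/(2*0.02473079) = -23.45255
Step 3: T^(3/2) = 287^1.5 = 4862.09
Step 4: ni = 5e15 * 4862.09 * exp(-23.45255) = 1.59e+09 cm^-3

1.59e+09


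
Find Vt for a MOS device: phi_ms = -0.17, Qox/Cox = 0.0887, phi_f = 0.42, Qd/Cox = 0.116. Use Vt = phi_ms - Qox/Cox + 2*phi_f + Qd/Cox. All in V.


Step 1: Vt = phi_ms - Qox/Cox + 2*phi_f + Qd/Cox
Step 2: Vt = -0.17 - 0.0887 + 2*0.42 + 0.116
Step 3: Vt = -0.17 - 0.0887 + 0.84 + 0.116
Step 4: Vt = 0.6973 V

0.6973


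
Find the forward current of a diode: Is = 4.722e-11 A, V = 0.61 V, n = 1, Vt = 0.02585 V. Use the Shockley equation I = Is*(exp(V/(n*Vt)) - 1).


Step 1: V/(n*Vt) = 0.61/(1*0.02585) = 23.5977
Step 2: exp(23.5977) = 1.7715e+10
Step 3: I = 4.722e-11 * (1.7715e+10 - 1) = 8.37e-01 A

8.37e-01


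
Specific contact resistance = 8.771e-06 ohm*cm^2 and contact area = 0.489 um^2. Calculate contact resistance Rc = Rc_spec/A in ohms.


Step 1: Convert area to cm^2: 0.489 um^2 = 4.8900e-09 cm^2
Step 2: Rc = Rc_spec / A = 8.771e-06 / 4.8900e-09
Step 3: Rc = 1.79e+03 ohms

1.79e+03


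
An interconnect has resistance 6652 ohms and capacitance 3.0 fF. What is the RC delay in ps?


Step 1: tau = R * C
Step 2: tau = 6652 * 3.0 fF = 6652 * 3.0e-15 F
Step 3: tau = 1.9956e-11 s = 19.956 ps

19.956


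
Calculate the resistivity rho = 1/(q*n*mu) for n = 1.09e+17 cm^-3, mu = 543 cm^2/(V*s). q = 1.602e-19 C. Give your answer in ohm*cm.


Step 1: sigma = q * n * mu = 1.602e-19 * 1.09e+17 * 543 = 9.48176e+00 S/cm
Step 2: rho = 1 / sigma = 1 / 9.48176e+00 = 0.1055 ohm*cm

0.1055


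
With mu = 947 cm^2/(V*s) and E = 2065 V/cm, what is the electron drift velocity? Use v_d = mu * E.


Step 1: v_d = mu * E
Step 2: v_d = 947 * 2065 = 1955555
Step 3: v_d = 1.96e+06 cm/s

1.96e+06


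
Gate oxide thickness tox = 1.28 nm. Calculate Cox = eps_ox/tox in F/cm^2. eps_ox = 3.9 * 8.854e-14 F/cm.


Step 1: eps_ox = 3.9 * 8.854e-14 = 3.45306e-13 F/cm
Step 2: tox in cm = 1.28 nm * 1e-7 = 1.2800e-07 cm
Step 3: Cox = 3.45306e-13 / 1.2800e-07 = 2.70e-06 F/cm^2

2.70e-06


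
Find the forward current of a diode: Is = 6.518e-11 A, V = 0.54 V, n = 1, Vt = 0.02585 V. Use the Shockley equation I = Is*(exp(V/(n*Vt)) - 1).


Step 1: V/(n*Vt) = 0.54/(1*0.02585) = 20.8897
Step 2: exp(20.8897) = 1.1811e+09
Step 3: I = 6.518e-11 * (1.1811e+09 - 1) = 7.70e-02 A

7.70e-02


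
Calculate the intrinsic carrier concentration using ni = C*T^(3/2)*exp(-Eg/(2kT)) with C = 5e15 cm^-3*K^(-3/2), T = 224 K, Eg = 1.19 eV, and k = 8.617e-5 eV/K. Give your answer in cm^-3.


Step 1: Compute kT = 8.617e-5 * 224 = 0.01930208 eV
Step 2: Exponent = -Eg/(2kT) = -1.19/(2*0.01930208) = -30.82569
Step 3: T^(3/2) = 224^1.5 = 3352.53
Step 4: ni = 5e15 * 3352.53 * exp(-30.82569) = 6.87e+05 cm^-3

6.87e+05


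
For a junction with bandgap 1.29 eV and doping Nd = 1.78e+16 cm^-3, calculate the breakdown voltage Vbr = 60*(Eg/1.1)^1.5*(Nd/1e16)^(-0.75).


Step 1: Eg/1.1 = 1.29/1.1 = 1.172727
Step 2: (Eg/1.1)^1.5 = 1.172727^1.5 = 1.269976
Step 3: (Nd/1e16)^(-0.75) = (1.78)^(-0.75) = 0.648911
Step 4: Vbr = 60 * 1.269976 * 0.648911 = 49.4 V

49.4


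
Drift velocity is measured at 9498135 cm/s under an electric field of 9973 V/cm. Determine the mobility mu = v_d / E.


Step 1: mu = v_d / E
Step 2: mu = 9498135 / 9973
Step 3: mu = 952.38 cm^2/(V*s)

952.38


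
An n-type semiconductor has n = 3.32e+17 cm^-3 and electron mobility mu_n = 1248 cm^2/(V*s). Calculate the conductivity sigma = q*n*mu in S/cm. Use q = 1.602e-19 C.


Step 1: sigma = q * n * mu
Step 2: sigma = 1.602e-19 * 3.32e+17 * 1248
Step 3: sigma = 6.638e+01 S/cm

6.638e+01


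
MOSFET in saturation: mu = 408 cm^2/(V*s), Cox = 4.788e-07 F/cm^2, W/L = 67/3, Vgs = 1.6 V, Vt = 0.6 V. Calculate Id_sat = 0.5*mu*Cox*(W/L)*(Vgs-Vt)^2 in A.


Step 1: Overdrive voltage Vov = Vgs - Vt = 1.6 - 0.6 = 1.0 V
Step 2: W/L = 67/3 = 22.3333
Step 3: Id = 0.5 * 408 * 4.788e-07 * 22.3333 * 1.0^2
Step 4: Id = 2.18e-03 A

2.18e-03


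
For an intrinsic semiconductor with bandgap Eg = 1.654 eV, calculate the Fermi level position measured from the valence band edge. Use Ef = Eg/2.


Step 1: For an intrinsic semiconductor, the Fermi level sits at midgap.
Step 2: Ef = Eg / 2 = 1.654 / 2 = 0.827 eV

0.827


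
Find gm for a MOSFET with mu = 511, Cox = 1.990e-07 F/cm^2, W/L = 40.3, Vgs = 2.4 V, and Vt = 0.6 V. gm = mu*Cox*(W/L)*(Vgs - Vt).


Step 1: Vov = Vgs - Vt = 2.4 - 0.6 = 1.8 V
Step 2: gm = mu * Cox * (W/L) * Vov
Step 3: gm = 511 * 1.990e-07 * 40.3 * 1.8 = 7.38e-03 S

7.38e-03


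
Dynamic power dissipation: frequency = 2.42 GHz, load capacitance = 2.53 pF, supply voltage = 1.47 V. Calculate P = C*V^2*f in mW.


Step 1: V^2 = 1.47^2 = 2.1609 V^2
Step 2: P = C*V^2*f = 2.53e-12 F * 2.1609 * 2.42e9 Hz
Step 3: P = 1.323032634e-02 W
Step 4: P = 13.23 mW

13.23


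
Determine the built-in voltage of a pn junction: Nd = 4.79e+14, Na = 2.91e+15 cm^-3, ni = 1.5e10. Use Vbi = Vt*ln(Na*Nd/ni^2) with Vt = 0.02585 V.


Step 1: Compute Na*Nd/ni^2 = 2.91e+15 * 4.79e+14 / (1.5e10)^2 = 6.1951e+09
Step 2: ln(6.1951e+09) = 22.5470
Step 3: Vbi = 0.02585 * 22.5470 = 0.583 V

0.583


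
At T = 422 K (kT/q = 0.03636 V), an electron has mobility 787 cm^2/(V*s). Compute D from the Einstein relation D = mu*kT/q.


Step 1: D = mu * (kT/q)
Step 2: D = 787 * 0.03636
Step 3: D = 28.62 cm^2/s

28.62


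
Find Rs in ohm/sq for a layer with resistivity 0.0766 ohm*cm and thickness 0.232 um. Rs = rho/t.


Step 1: Convert thickness to cm: t = 0.232 um = 2.3200e-05 cm
Step 2: Rs = rho / t = 0.0766 / 2.3200e-05
Step 3: Rs = 3301.7 ohm/sq

3301.7


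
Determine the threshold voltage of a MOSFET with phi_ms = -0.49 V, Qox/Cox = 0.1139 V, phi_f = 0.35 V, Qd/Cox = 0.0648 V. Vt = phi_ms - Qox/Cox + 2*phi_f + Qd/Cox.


Step 1: Vt = phi_ms - Qox/Cox + 2*phi_f + Qd/Cox
Step 2: Vt = -0.49 - 0.1139 + 2*0.35 + 0.0648
Step 3: Vt = -0.49 - 0.1139 + 0.7 + 0.0648
Step 4: Vt = 0.1609 V

0.1609


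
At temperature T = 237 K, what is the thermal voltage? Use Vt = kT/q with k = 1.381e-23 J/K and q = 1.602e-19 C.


Step 1: kT = 1.381e-23 * 237 = 3.27297e-21 J
Step 2: Vt = kT/q = 3.27297e-21 / 1.602e-19
Step 3: Vt = 0.02043 V

0.02043


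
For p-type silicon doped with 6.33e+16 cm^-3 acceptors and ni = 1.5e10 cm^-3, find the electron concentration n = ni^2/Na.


Step 1: Majority hole concentration p ≈ Na = 6.33e+16 cm^-3
Step 2: n = ni^2 / Na = (1.5e10)^2 / 6.33e+16
Step 3: n = 3.55e+03 cm^-3

3.55e+03


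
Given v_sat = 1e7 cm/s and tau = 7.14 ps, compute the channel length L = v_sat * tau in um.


Step 1: tau in seconds = 7.14 ps * 1e-12 = 7.1400e-12 s
Step 2: L = v_sat * tau = 1e7 * 7.1400e-12 = 7.1400e-05 cm
Step 3: L in um = 7.1400e-05 * 1e4 = 0.714 um

0.714


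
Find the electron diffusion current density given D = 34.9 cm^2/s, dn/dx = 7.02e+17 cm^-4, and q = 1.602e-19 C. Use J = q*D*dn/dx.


Step 1: J = q * D * (dn/dx)
Step 2: J = 1.602e-19 * 34.9 * 7.02e+17
Step 3: J = 3.92e+00 A/cm^2

3.92e+00


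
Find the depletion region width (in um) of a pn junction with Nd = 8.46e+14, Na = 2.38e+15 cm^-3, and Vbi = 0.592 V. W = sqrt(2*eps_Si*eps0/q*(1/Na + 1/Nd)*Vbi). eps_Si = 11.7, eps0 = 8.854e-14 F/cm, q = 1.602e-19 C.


Step 1: 1/Na + 1/Nd = 1/2.38e+15 + 1/8.46e+14 = 1.60220e-15
Step 2: 2*eps*eps0/q = 2*11.7*8.854e-14/1.602e-19 = 1.293281e+07
Step 3: W^2 = 1.293281e+07 * 1.60220e-15 * 0.592 = 1.22668e-08
Step 4: W = sqrt(1.22668e-08) = 1.108e-04 cm = 1.108 um

1.108


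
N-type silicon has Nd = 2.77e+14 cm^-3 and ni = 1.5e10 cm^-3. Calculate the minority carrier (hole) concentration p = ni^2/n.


Step 1: Since Nd >> ni, n ≈ Nd = 2.77e+14 cm^-3
Step 2: p = ni^2 / n = (1.5e10)^2 / 2.77e+14
Step 3: p = 2.25e20 / 2.77e+14 = 8.12e+05 cm^-3

8.12e+05


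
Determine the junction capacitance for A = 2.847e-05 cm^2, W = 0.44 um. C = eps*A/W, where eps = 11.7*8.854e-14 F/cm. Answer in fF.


Step 1: eps_Si = 11.7 * 8.854e-14 = 1.035918e-12 F/cm
Step 2: W in cm = 0.44 * 1e-4 = 4.40e-05 cm
Step 3: C = 1.035918e-12 * 2.847e-05 / 4.40e-05 = 6.702860e-13 F
Step 4: C = 670.29 fF

670.29


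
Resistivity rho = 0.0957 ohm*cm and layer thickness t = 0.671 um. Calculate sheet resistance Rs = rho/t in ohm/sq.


Step 1: Convert thickness to cm: t = 0.671 um = 6.7100e-05 cm
Step 2: Rs = rho / t = 0.0957 / 6.7100e-05
Step 3: Rs = 1426.2 ohm/sq

1426.2


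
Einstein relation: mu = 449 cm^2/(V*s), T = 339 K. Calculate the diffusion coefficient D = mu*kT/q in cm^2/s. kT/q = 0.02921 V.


Step 1: D = mu * (kT/q)
Step 2: D = 449 * 0.02921
Step 3: D = 13.12 cm^2/s

13.12


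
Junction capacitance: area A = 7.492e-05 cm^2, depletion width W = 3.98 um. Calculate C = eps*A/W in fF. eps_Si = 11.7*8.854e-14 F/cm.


Step 1: eps_Si = 11.7 * 8.854e-14 = 1.035918e-12 F/cm
Step 2: W in cm = 3.98 * 1e-4 = 3.98e-04 cm
Step 3: C = 1.035918e-12 * 7.492e-05 / 3.98e-04 = 1.950025e-13 F
Step 4: C = 195.0 fF

195.0


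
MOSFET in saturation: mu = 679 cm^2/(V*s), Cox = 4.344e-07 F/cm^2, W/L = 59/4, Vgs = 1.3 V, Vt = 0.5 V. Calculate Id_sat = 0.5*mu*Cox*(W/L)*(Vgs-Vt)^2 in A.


Step 1: Overdrive voltage Vov = Vgs - Vt = 1.3 - 0.5 = 0.8 V
Step 2: W/L = 59/4 = 14.75
Step 3: Id = 0.5 * 679 * 4.344e-07 * 14.75 * 0.8^2
Step 4: Id = 1.39e-03 A

1.39e-03


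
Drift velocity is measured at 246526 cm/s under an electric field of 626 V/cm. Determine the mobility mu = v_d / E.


Step 1: mu = v_d / E
Step 2: mu = 246526 / 626
Step 3: mu = 393.81 cm^2/(V*s)

393.81


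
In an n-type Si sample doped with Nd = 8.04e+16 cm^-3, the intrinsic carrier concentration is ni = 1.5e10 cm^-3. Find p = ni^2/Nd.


Step 1: Since Nd >> ni, n ≈ Nd = 8.04e+16 cm^-3
Step 2: p = ni^2 / n = (1.5e10)^2 / 8.04e+16
Step 3: p = 2.25e20 / 8.04e+16 = 2.80e+03 cm^-3

2.80e+03


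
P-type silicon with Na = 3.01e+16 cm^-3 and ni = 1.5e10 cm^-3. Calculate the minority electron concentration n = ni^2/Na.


Step 1: Majority hole concentration p ≈ Na = 3.01e+16 cm^-3
Step 2: n = ni^2 / Na = (1.5e10)^2 / 3.01e+16
Step 3: n = 7.48e+03 cm^-3

7.48e+03


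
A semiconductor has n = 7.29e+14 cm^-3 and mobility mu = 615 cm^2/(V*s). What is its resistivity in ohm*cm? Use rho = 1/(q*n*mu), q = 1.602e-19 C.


Step 1: sigma = q * n * mu = 1.602e-19 * 7.29e+14 * 615 = 7.18233e-02 S/cm
Step 2: rho = 1 / sigma = 1 / 7.18233e-02 = 13.92 ohm*cm

13.92


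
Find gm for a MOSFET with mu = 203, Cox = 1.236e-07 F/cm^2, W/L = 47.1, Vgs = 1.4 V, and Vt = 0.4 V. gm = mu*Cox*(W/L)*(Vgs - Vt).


Step 1: Vov = Vgs - Vt = 1.4 - 0.4 = 1.0 V
Step 2: gm = mu * Cox * (W/L) * Vov
Step 3: gm = 203 * 1.236e-07 * 47.1 * 1.0 = 1.18e-03 S

1.18e-03


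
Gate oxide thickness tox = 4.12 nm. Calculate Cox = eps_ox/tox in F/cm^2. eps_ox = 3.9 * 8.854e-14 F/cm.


Step 1: eps_ox = 3.9 * 8.854e-14 = 3.45306e-13 F/cm
Step 2: tox in cm = 4.12 nm * 1e-7 = 4.1200e-07 cm
Step 3: Cox = 3.45306e-13 / 4.1200e-07 = 8.38e-07 F/cm^2

8.38e-07


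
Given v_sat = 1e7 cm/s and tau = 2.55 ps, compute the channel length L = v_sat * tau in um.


Step 1: tau in seconds = 2.55 ps * 1e-12 = 2.5500e-12 s
Step 2: L = v_sat * tau = 1e7 * 2.5500e-12 = 2.5500e-05 cm
Step 3: L in um = 2.5500e-05 * 1e4 = 0.255 um

0.255


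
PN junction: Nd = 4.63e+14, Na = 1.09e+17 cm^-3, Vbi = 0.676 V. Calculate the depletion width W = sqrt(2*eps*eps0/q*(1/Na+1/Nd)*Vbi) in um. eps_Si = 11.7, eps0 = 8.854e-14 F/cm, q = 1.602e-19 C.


Step 1: 1/Na + 1/Nd = 1/1.09e+17 + 1/4.63e+14 = 2.16900e-15
Step 2: 2*eps*eps0/q = 2*11.7*8.854e-14/1.602e-19 = 1.293281e+07
Step 3: W^2 = 1.293281e+07 * 2.16900e-15 * 0.676 = 1.89627e-08
Step 4: W = sqrt(1.89627e-08) = 1.377e-04 cm = 1.377 um

1.377


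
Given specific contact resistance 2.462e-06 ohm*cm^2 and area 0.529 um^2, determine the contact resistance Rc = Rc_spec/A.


Step 1: Convert area to cm^2: 0.529 um^2 = 5.2900e-09 cm^2
Step 2: Rc = Rc_spec / A = 2.462e-06 / 5.2900e-09
Step 3: Rc = 4.65e+02 ohms

4.65e+02


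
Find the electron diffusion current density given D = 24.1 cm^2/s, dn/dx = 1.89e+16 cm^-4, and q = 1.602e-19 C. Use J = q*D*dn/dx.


Step 1: J = q * D * (dn/dx)
Step 2: J = 1.602e-19 * 24.1 * 1.89e+16
Step 3: J = 7.30e-02 A/cm^2

7.30e-02


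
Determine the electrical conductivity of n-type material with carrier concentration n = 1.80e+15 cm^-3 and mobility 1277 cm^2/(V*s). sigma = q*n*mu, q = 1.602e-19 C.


Step 1: sigma = q * n * mu
Step 2: sigma = 1.602e-19 * 1.80e+15 * 1277
Step 3: sigma = 3.682e-01 S/cm

3.682e-01


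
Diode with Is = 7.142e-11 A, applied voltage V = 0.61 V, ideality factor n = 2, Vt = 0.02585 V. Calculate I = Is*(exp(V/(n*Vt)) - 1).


Step 1: V/(n*Vt) = 0.61/(2*0.02585) = 11.7988
Step 2: exp(11.7988) = 1.3309e+05
Step 3: I = 7.142e-11 * (1.3309e+05 - 1) = 9.51e-06 A

9.51e-06


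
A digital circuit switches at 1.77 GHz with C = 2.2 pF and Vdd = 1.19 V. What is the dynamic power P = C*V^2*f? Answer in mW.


Step 1: V^2 = 1.19^2 = 1.4161 V^2
Step 2: P = C*V^2*f = 2.2e-12 F * 1.4161 * 1.77e9 Hz
Step 3: P = 5.5142934e-03 W
Step 4: P = 5.514 mW

5.514


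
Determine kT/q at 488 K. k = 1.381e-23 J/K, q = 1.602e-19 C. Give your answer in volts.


Step 1: kT = 1.381e-23 * 488 = 6.73928e-21 J
Step 2: Vt = kT/q = 6.73928e-21 / 1.602e-19
Step 3: Vt = 0.04207 V

0.04207


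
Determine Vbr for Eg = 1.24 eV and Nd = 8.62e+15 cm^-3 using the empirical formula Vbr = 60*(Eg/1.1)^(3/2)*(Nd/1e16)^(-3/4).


Step 1: Eg/1.1 = 1.24/1.1 = 1.127273
Step 2: (Eg/1.1)^1.5 = 1.127273^1.5 = 1.196861
Step 3: (Nd/1e16)^(-0.75) = (0.862)^(-0.75) = 1.117814
Step 4: Vbr = 60 * 1.196861 * 1.117814 = 80.3 V

80.3


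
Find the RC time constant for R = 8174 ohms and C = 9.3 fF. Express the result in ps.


Step 1: tau = R * C
Step 2: tau = 8174 * 9.3 fF = 8174 * 9.3e-15 F
Step 3: tau = 7.60182e-11 s = 76.0182 ps

76.0182


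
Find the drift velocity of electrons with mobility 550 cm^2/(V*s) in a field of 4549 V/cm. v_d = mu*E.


Step 1: v_d = mu * E
Step 2: v_d = 550 * 4549 = 2501950
Step 3: v_d = 2.50e+06 cm/s

2.50e+06


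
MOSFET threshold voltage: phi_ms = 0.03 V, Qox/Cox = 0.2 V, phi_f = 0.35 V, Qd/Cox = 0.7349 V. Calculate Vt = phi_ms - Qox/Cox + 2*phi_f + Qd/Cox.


Step 1: Vt = phi_ms - Qox/Cox + 2*phi_f + Qd/Cox
Step 2: Vt = 0.03 - 0.2 + 2*0.35 + 0.7349
Step 3: Vt = 0.03 - 0.2 + 0.7 + 0.7349
Step 4: Vt = 1.2649 V

1.2649


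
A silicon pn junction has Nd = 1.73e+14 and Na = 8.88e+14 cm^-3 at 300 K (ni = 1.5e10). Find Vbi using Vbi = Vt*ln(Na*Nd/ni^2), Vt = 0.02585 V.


Step 1: Compute Na*Nd/ni^2 = 8.88e+14 * 1.73e+14 / (1.5e10)^2 = 6.8277e+08
Step 2: ln(6.8277e+08) = 20.3417
Step 3: Vbi = 0.02585 * 20.3417 = 0.526 V

0.526


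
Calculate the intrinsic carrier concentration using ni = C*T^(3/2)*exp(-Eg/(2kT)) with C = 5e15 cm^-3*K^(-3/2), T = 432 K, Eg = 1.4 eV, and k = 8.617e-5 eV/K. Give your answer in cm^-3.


Step 1: Compute kT = 8.617e-5 * 432 = 0.03722544 eV
Step 2: Exponent = -Eg/(2kT) = -1.4/(2*0.03722544) = -18.80434
Step 3: T^(3/2) = 432^1.5 = 8978.95
Step 4: ni = 5e15 * 8978.95 * exp(-18.80434) = 3.06e+11 cm^-3

3.06e+11


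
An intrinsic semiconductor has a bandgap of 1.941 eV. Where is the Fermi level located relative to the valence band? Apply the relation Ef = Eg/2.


Step 1: For an intrinsic semiconductor, the Fermi level sits at midgap.
Step 2: Ef = Eg / 2 = 1.941 / 2 = 0.9705 eV

0.9705


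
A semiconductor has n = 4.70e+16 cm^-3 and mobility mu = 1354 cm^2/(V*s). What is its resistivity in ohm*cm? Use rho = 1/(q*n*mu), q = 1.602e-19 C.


Step 1: sigma = q * n * mu = 1.602e-19 * 4.70e+16 * 1354 = 1.01948e+01 S/cm
Step 2: rho = 1 / sigma = 1 / 1.01948e+01 = 0.09809 ohm*cm

0.09809


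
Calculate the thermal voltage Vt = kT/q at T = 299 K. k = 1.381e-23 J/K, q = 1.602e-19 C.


Step 1: kT = 1.381e-23 * 299 = 4.12919e-21 J
Step 2: Vt = kT/q = 4.12919e-21 / 1.602e-19
Step 3: Vt = 0.02578 V

0.02578


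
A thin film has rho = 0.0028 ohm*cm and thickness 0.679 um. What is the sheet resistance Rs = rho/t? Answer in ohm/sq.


Step 1: Convert thickness to cm: t = 0.679 um = 6.7900e-05 cm
Step 2: Rs = rho / t = 0.0028 / 6.7900e-05
Step 3: Rs = 41.2 ohm/sq

41.2


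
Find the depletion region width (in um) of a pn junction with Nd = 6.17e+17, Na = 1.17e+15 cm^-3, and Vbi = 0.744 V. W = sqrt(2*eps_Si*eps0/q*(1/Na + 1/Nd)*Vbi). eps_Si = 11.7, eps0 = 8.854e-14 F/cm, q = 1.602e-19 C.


Step 1: 1/Na + 1/Nd = 1/1.17e+15 + 1/6.17e+17 = 8.56322e-16
Step 2: 2*eps*eps0/q = 2*11.7*8.854e-14/1.602e-19 = 1.293281e+07
Step 3: W^2 = 1.293281e+07 * 8.56322e-16 * 0.744 = 8.23954e-09
Step 4: W = sqrt(8.23954e-09) = 9.077e-05 cm = 0.9077 um

0.9077


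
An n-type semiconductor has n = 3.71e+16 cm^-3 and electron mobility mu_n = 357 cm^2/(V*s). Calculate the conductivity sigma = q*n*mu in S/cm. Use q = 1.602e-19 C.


Step 1: sigma = q * n * mu
Step 2: sigma = 1.602e-19 * 3.71e+16 * 357
Step 3: sigma = 2.122e+00 S/cm

2.122e+00


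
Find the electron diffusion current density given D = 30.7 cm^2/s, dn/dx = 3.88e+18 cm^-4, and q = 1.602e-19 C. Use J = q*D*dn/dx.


Step 1: J = q * D * (dn/dx)
Step 2: J = 1.602e-19 * 30.7 * 3.88e+18
Step 3: J = 1.91e+01 A/cm^2

1.91e+01


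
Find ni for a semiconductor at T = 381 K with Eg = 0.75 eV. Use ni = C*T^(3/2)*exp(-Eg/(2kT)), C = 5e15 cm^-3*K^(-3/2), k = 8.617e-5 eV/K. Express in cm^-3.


Step 1: Compute kT = 8.617e-5 * 381 = 0.03283077 eV
Step 2: Exponent = -Eg/(2kT) = -0.75/(2*0.03283077) = -11.42221
Step 3: T^(3/2) = 381^1.5 = 7436.82
Step 4: ni = 5e15 * 7436.82 * exp(-11.42221) = 4.07e+14 cm^-3

4.07e+14


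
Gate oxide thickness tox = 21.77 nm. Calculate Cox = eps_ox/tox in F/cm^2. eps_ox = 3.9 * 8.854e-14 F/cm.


Step 1: eps_ox = 3.9 * 8.854e-14 = 3.45306e-13 F/cm
Step 2: tox in cm = 21.77 nm * 1e-7 = 2.1770e-06 cm
Step 3: Cox = 3.45306e-13 / 2.1770e-06 = 1.59e-07 F/cm^2

1.59e-07


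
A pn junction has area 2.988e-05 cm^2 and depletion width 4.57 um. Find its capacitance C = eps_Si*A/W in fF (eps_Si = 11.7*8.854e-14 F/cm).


Step 1: eps_Si = 11.7 * 8.854e-14 = 1.035918e-12 F/cm
Step 2: W in cm = 4.57 * 1e-4 = 4.57e-04 cm
Step 3: C = 1.035918e-12 * 2.988e-05 / 4.57e-04 = 6.773136e-14 F
Step 4: C = 67.73 fF

67.73


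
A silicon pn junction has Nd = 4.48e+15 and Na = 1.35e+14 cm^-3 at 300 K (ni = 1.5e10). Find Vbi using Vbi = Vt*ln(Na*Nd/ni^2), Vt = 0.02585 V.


Step 1: Compute Na*Nd/ni^2 = 1.35e+14 * 4.48e+15 / (1.5e10)^2 = 2.6880e+09
Step 2: ln(2.6880e+09) = 21.7121
Step 3: Vbi = 0.02585 * 21.7121 = 0.561 V

0.561


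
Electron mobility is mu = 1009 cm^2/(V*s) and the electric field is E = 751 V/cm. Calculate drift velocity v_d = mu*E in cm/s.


Step 1: v_d = mu * E
Step 2: v_d = 1009 * 751 = 757759
Step 3: v_d = 7.58e+05 cm/s

7.58e+05


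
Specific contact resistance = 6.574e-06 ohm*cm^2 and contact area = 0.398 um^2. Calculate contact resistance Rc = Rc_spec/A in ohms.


Step 1: Convert area to cm^2: 0.398 um^2 = 3.9800e-09 cm^2
Step 2: Rc = Rc_spec / A = 6.574e-06 / 3.9800e-09
Step 3: Rc = 1.65e+03 ohms

1.65e+03


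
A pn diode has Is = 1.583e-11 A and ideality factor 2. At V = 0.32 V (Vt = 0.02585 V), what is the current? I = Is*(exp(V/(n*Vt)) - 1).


Step 1: V/(n*Vt) = 0.32/(2*0.02585) = 6.1896
Step 2: exp(6.1896) = 4.8765e+02
Step 3: I = 1.583e-11 * (4.8765e+02 - 1) = 7.70e-09 A

7.70e-09


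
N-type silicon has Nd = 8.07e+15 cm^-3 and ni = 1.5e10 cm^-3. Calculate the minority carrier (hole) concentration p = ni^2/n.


Step 1: Since Nd >> ni, n ≈ Nd = 8.07e+15 cm^-3
Step 2: p = ni^2 / n = (1.5e10)^2 / 8.07e+15
Step 3: p = 2.25e20 / 8.07e+15 = 2.79e+04 cm^-3

2.79e+04


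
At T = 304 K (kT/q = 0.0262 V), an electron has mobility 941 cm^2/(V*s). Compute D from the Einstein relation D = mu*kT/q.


Step 1: D = mu * (kT/q)
Step 2: D = 941 * 0.0262
Step 3: D = 24.65 cm^2/s

24.65


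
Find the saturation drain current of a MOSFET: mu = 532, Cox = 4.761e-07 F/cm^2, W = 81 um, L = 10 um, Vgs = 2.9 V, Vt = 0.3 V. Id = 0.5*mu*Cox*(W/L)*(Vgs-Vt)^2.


Step 1: Overdrive voltage Vov = Vgs - Vt = 2.9 - 0.3 = 2.6 V
Step 2: W/L = 81/10 = 8.1
Step 3: Id = 0.5 * 532 * 4.761e-07 * 8.1 * 2.6^2
Step 4: Id = 6.93e-03 A

6.93e-03


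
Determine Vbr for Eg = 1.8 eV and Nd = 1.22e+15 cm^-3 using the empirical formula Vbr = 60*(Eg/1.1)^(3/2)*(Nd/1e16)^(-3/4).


Step 1: Eg/1.1 = 1.8/1.1 = 1.636364
Step 2: (Eg/1.1)^1.5 = 1.636364^1.5 = 2.093244
Step 3: (Nd/1e16)^(-0.75) = (0.122)^(-0.75) = 4.844290
Step 4: Vbr = 60 * 2.093244 * 4.844290 = 608.4 V

608.4


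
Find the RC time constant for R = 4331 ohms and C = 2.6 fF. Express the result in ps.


Step 1: tau = R * C
Step 2: tau = 4331 * 2.6 fF = 4331 * 2.6e-15 F
Step 3: tau = 1.12606e-11 s = 11.2606 ps

11.2606


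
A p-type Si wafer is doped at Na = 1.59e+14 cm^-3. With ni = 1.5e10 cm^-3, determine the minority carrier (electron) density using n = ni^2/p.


Step 1: Majority hole concentration p ≈ Na = 1.59e+14 cm^-3
Step 2: n = ni^2 / Na = (1.5e10)^2 / 1.59e+14
Step 3: n = 1.42e+06 cm^-3

1.42e+06


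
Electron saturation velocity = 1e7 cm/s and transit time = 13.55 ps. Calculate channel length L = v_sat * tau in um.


Step 1: tau in seconds = 13.55 ps * 1e-12 = 1.3550e-11 s
Step 2: L = v_sat * tau = 1e7 * 1.3550e-11 = 1.3550e-04 cm
Step 3: L in um = 1.3550e-04 * 1e4 = 1.355 um

1.355


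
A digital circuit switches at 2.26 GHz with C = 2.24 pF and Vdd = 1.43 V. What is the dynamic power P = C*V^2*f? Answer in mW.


Step 1: V^2 = 1.43^2 = 2.0449 V^2
Step 2: P = C*V^2*f = 2.24e-12 F * 2.0449 * 2.26e9 Hz
Step 3: P = 1.035210176e-02 W
Step 4: P = 10.352 mW

10.352


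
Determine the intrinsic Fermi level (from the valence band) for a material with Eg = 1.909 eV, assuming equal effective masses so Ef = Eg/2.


Step 1: For an intrinsic semiconductor, the Fermi level sits at midgap.
Step 2: Ef = Eg / 2 = 1.909 / 2 = 0.9545 eV

0.9545


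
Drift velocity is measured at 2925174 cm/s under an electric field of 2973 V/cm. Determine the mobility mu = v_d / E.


Step 1: mu = v_d / E
Step 2: mu = 2925174 / 2973
Step 3: mu = 983.91 cm^2/(V*s)

983.91


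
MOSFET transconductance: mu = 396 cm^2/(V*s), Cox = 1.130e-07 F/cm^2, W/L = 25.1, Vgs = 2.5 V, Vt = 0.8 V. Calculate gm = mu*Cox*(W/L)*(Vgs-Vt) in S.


Step 1: Vov = Vgs - Vt = 2.5 - 0.8 = 1.7 V
Step 2: gm = mu * Cox * (W/L) * Vov
Step 3: gm = 396 * 1.130e-07 * 25.1 * 1.7 = 1.91e-03 S

1.91e-03


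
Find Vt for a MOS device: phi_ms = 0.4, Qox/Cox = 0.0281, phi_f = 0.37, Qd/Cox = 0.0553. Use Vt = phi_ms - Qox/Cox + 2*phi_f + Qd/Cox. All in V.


Step 1: Vt = phi_ms - Qox/Cox + 2*phi_f + Qd/Cox
Step 2: Vt = 0.4 - 0.0281 + 2*0.37 + 0.0553
Step 3: Vt = 0.4 - 0.0281 + 0.74 + 0.0553
Step 4: Vt = 1.1672 V

1.1672


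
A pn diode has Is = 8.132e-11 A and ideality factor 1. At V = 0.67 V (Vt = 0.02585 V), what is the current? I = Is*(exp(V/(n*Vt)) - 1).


Step 1: V/(n*Vt) = 0.67/(1*0.02585) = 25.9188
Step 2: exp(25.9188) = 1.8046e+11
Step 3: I = 8.132e-11 * (1.8046e+11 - 1) = 1.47e+01 A

1.47e+01


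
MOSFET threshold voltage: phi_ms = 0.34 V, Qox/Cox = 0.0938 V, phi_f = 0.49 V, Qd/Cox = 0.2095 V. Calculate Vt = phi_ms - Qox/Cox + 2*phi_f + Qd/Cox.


Step 1: Vt = phi_ms - Qox/Cox + 2*phi_f + Qd/Cox
Step 2: Vt = 0.34 - 0.0938 + 2*0.49 + 0.2095
Step 3: Vt = 0.34 - 0.0938 + 0.98 + 0.2095
Step 4: Vt = 1.4357 V

1.4357


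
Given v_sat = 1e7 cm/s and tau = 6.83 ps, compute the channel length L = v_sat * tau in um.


Step 1: tau in seconds = 6.83 ps * 1e-12 = 6.8300e-12 s
Step 2: L = v_sat * tau = 1e7 * 6.8300e-12 = 6.8300e-05 cm
Step 3: L in um = 6.8300e-05 * 1e4 = 0.683 um

0.683


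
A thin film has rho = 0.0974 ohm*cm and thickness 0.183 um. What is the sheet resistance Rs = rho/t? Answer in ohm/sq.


Step 1: Convert thickness to cm: t = 0.183 um = 1.8300e-05 cm
Step 2: Rs = rho / t = 0.0974 / 1.8300e-05
Step 3: Rs = 5322.4 ohm/sq

5322.4


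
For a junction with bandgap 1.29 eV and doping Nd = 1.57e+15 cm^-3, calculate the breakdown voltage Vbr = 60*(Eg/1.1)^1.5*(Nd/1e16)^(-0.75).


Step 1: Eg/1.1 = 1.29/1.1 = 1.172727
Step 2: (Eg/1.1)^1.5 = 1.172727^1.5 = 1.269976
Step 3: (Nd/1e16)^(-0.75) = (0.157)^(-0.75) = 4.009362
Step 4: Vbr = 60 * 1.269976 * 4.009362 = 305.5 V

305.5


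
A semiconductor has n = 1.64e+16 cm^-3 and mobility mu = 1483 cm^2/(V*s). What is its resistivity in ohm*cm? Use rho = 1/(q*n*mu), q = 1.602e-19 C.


Step 1: sigma = q * n * mu = 1.602e-19 * 1.64e+16 * 1483 = 3.89626e+00 S/cm
Step 2: rho = 1 / sigma = 1 / 3.89626e+00 = 0.2567 ohm*cm

0.2567


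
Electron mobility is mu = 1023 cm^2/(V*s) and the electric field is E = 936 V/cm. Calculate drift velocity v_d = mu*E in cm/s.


Step 1: v_d = mu * E
Step 2: v_d = 1023 * 936 = 957528
Step 3: v_d = 9.58e+05 cm/s

9.58e+05


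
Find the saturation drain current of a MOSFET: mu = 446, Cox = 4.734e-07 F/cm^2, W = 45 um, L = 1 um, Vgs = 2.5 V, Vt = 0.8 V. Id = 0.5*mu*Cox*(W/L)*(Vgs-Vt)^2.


Step 1: Overdrive voltage Vov = Vgs - Vt = 2.5 - 0.8 = 1.7 V
Step 2: W/L = 45/1 = 45
Step 3: Id = 0.5 * 446 * 4.734e-07 * 45 * 1.7^2
Step 4: Id = 1.37e-02 A

1.37e-02


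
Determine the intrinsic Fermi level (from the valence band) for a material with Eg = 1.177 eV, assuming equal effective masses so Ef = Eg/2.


Step 1: For an intrinsic semiconductor, the Fermi level sits at midgap.
Step 2: Ef = Eg / 2 = 1.177 / 2 = 0.5885 eV

0.5885


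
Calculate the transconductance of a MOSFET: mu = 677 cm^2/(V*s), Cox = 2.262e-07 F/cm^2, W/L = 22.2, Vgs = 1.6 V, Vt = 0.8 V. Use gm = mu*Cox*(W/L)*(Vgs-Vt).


Step 1: Vov = Vgs - Vt = 1.6 - 0.8 = 0.8 V
Step 2: gm = mu * Cox * (W/L) * Vov
Step 3: gm = 677 * 2.262e-07 * 22.2 * 0.8 = 2.72e-03 S

2.72e-03


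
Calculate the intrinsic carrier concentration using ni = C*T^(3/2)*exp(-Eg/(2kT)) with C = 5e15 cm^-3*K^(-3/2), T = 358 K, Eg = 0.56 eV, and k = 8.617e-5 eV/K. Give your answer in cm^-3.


Step 1: Compute kT = 8.617e-5 * 358 = 0.03084886 eV
Step 2: Exponent = -Eg/(2kT) = -0.56/(2*0.03084886) = -9.07651
Step 3: T^(3/2) = 358^1.5 = 6773.68
Step 4: ni = 5e15 * 6773.68 * exp(-9.07651) = 3.87e+15 cm^-3

3.87e+15


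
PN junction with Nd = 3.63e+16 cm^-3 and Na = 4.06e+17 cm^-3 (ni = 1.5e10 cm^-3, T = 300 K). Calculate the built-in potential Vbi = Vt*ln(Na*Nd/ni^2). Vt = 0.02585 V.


Step 1: Compute Na*Nd/ni^2 = 4.06e+17 * 3.63e+16 / (1.5e10)^2 = 6.5501e+13
Step 2: ln(6.5501e+13) = 31.8131
Step 3: Vbi = 0.02585 * 31.8131 = 0.822 V

0.822


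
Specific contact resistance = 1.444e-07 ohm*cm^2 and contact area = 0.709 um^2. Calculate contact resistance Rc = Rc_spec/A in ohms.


Step 1: Convert area to cm^2: 0.709 um^2 = 7.0900e-09 cm^2
Step 2: Rc = Rc_spec / A = 1.444e-07 / 7.0900e-09
Step 3: Rc = 2.04e+01 ohms

2.04e+01


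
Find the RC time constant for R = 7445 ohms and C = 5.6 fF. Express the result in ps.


Step 1: tau = R * C
Step 2: tau = 7445 * 5.6 fF = 7445 * 5.6e-15 F
Step 3: tau = 4.1692e-11 s = 41.692 ps

41.692


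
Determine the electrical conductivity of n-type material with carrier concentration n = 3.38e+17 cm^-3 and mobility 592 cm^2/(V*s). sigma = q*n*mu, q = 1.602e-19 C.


Step 1: sigma = q * n * mu
Step 2: sigma = 1.602e-19 * 3.38e+17 * 592
Step 3: sigma = 3.206e+01 S/cm

3.206e+01


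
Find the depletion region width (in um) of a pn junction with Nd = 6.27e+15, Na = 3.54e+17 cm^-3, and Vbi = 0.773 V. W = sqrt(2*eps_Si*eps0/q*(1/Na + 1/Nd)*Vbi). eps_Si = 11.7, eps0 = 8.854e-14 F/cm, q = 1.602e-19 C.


Step 1: 1/Na + 1/Nd = 1/3.54e+17 + 1/6.27e+15 = 1.62314e-16
Step 2: 2*eps*eps0/q = 2*11.7*8.854e-14/1.602e-19 = 1.293281e+07
Step 3: W^2 = 1.293281e+07 * 1.62314e-16 * 0.773 = 1.62266e-09
Step 4: W = sqrt(1.62266e-09) = 4.028e-05 cm = 0.4028 um

0.4028


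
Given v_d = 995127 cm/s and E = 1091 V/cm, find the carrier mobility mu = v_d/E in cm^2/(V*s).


Step 1: mu = v_d / E
Step 2: mu = 995127 / 1091
Step 3: mu = 912.12 cm^2/(V*s)

912.12


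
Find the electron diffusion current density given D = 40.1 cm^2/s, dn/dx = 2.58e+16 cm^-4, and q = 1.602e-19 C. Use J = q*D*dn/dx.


Step 1: J = q * D * (dn/dx)
Step 2: J = 1.602e-19 * 40.1 * 2.58e+16
Step 3: J = 1.66e-01 A/cm^2

1.66e-01


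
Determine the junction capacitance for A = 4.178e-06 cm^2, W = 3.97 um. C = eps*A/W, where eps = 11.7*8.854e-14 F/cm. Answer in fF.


Step 1: eps_Si = 11.7 * 8.854e-14 = 1.035918e-12 F/cm
Step 2: W in cm = 3.97 * 1e-4 = 3.97e-04 cm
Step 3: C = 1.035918e-12 * 4.178e-06 / 3.97e-04 = 1.090193e-14 F
Step 4: C = 10.9 fF

10.9


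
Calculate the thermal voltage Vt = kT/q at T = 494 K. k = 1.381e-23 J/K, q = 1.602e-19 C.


Step 1: kT = 1.381e-23 * 494 = 6.82214e-21 J
Step 2: Vt = kT/q = 6.82214e-21 / 1.602e-19
Step 3: Vt = 0.04259 V

0.04259
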